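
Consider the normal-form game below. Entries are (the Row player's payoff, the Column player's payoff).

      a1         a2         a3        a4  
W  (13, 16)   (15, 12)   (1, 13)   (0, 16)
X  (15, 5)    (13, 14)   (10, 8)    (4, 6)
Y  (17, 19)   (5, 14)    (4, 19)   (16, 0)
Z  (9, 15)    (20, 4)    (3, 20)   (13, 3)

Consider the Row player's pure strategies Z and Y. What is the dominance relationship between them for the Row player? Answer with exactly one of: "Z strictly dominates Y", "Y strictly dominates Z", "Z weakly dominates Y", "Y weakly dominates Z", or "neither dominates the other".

Compare Z to Y across each choice by the Column player: a1: 9<17, a2: 20>5, a3: 3<4, a4: 13<16.
Z does better at a2 but worse at a1, a3, a4; neither strategy dominates the other.

neither dominates the other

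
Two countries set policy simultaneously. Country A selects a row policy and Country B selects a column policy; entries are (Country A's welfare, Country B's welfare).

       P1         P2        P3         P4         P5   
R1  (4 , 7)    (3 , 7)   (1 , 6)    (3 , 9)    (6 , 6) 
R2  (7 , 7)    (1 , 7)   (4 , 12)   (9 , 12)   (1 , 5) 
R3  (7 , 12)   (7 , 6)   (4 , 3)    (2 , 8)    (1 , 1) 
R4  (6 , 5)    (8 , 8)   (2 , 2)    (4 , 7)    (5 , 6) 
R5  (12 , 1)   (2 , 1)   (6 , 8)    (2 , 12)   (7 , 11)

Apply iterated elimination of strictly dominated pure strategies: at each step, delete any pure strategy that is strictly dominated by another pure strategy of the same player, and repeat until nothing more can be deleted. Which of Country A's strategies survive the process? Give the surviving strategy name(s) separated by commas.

Country B's strategy P5 is strictly dominated by P4 (R1: 9>6, R2: 12>5, R3: 8>1, R4: 7>6, R5: 12>11) and is removed.
Country A's strategy R1 is strictly dominated by R4 (P1: 6>4, P2: 8>3, P3: 2>1, P4: 4>3) and is removed.
Among the remaining strategies, none is strictly dominated by another pure strategy of the same player, so the elimination stops.
Surviving strategies — Country A: {R2, R3, R4, R5}; Country B: {P1, P2, P3, P4}.

R2, R3, R4, R5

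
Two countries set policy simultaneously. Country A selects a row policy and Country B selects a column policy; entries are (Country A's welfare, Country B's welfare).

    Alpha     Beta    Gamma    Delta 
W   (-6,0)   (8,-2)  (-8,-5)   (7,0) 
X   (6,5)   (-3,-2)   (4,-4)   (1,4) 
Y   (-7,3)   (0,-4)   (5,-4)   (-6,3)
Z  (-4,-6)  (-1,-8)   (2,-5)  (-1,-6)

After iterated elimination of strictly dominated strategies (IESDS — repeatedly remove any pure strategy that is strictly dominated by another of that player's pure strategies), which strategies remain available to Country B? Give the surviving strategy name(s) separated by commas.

Alpha, Delta

Column Beta is eliminated: Alpha beats it against every remaining row (W: 0>-2, X: 5>-2, Y: 3>-4, Z: -6>-8).
For Country A, X strictly dominates Z on the remaining columns (Alpha: 6>-4, Gamma: 4>2, Delta: 1>-1); eliminate Z.
Country B's strategy Gamma is strictly dominated by Alpha (W: 0>-5, X: 5>-4, Y: 3>-4) and is removed.
Country A's strategy Y is strictly dominated by W (Alpha: -6>-7, Delta: 7>-6) and is removed.
Among the remaining strategies, none is strictly dominated by another pure strategy of the same player, so the elimination stops.
Surviving strategies — Country A: {W, X}; Country B: {Alpha, Delta}.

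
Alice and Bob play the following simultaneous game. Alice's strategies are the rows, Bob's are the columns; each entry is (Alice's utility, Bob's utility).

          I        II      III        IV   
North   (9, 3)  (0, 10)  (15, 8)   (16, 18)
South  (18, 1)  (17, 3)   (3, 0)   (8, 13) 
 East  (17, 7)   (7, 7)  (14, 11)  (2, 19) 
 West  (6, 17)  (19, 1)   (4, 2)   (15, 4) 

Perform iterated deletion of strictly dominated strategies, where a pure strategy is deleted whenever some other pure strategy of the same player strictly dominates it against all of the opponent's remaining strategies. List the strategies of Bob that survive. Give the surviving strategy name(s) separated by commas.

IV

Column II is eliminated: IV beats it against every remaining row (North: 18>10, South: 13>3, East: 19>7, West: 4>1).
Alice's strategy West is strictly dominated by North (I: 9>6, III: 15>4, IV: 16>15) and is removed.
For Bob, IV strictly dominates I on the remaining rows (North: 18>3, South: 13>1, East: 19>7); eliminate I.
Alice's strategy South is strictly dominated by North (III: 15>3, IV: 16>8) and is removed.
Alice's strategy East is strictly dominated by North (III: 15>14, IV: 16>2) and is removed.
For Bob, IV strictly dominates III on the remaining rows (North: 18>8); eliminate III.
Among the remaining strategies, none is strictly dominated by another pure strategy of the same player, so the elimination stops.
Surviving strategies — Alice: {North}; Bob: {IV}.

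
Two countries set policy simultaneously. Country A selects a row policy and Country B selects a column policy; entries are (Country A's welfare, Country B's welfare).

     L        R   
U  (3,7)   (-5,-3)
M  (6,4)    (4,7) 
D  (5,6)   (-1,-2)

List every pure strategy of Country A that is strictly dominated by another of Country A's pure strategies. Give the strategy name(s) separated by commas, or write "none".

U, D

U: dominated, since M does at least as well everywhere (L: 6>3, R: 4>-5).
Nothing dominates M: U at L (6>3); D at L (6>5).
D is strictly dominated by M (L: 6>5, R: 4>-1).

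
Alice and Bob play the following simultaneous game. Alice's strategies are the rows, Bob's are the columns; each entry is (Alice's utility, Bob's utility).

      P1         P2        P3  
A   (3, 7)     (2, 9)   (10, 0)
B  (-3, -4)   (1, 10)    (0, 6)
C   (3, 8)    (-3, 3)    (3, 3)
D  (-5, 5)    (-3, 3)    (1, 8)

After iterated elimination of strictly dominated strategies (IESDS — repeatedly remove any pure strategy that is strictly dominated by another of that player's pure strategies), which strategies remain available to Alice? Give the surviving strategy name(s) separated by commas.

Alice's strategy B is strictly dominated by A (P1: 3>-3, P2: 2>1, P3: 10>0) and is removed.
Row D is eliminated: A beats it against every remaining column (P1: 3>-5, P2: 2>-3, P3: 10>1).
Column P3 is eliminated: P1 beats it against every remaining row (A: 7>0, C: 8>3).
Among the remaining strategies, none is strictly dominated by another pure strategy of the same player, so the elimination stops.
Surviving strategies — Alice: {A, C}; Bob: {P1, P2}.

A, C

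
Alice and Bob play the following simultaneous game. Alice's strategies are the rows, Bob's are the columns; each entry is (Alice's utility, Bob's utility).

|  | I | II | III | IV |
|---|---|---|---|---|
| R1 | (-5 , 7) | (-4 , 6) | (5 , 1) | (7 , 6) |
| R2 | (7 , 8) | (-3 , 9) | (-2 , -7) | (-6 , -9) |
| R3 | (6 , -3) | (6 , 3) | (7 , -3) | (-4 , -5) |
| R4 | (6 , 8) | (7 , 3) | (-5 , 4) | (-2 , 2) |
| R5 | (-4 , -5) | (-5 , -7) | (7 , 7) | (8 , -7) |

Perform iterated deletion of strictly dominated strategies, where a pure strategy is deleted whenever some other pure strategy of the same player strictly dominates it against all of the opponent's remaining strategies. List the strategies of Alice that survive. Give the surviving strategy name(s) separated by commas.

R2, R3, R4, R5

Column IV is eliminated: I beats it against every remaining row (R1: 7>6, R2: 8>-9, R3: -3>-5, R4: 8>2, R5: -5>-7).
For Alice, R3 strictly dominates R1 on the remaining columns (I: 6>-5, II: 6>-4, III: 7>5); eliminate R1.
Among the remaining strategies, none is strictly dominated by another pure strategy of the same player, so the elimination stops.
Surviving strategies — Alice: {R2, R3, R4, R5}; Bob: {I, II, III}.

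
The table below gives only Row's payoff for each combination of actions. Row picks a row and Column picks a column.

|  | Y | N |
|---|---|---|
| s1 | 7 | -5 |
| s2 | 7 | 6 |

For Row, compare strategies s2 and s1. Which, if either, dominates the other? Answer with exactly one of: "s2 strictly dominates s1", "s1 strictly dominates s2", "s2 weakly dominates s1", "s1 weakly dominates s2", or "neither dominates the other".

s2 weakly dominates s1

s2's payoffs vs s1's, by Column's action — Y: 7=7, N: 6>-5.
s2 is at least as good everywhere and strictly better somewhere (tied only at Y), so s2 weakly but not strictly dominates s1.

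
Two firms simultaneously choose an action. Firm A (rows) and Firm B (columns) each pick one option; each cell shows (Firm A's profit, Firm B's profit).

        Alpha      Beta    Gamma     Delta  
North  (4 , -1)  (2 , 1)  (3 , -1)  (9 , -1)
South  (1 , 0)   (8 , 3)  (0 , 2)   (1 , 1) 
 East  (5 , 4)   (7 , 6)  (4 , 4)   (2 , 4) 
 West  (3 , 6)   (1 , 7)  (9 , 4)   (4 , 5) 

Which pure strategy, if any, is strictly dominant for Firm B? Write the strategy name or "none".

Beta

Beta vs Alpha: North: 1>-1, South: 3>0, East: 6>4, West: 7>6.
Beta vs Gamma: North: 1>-1, South: 3>2, East: 6>4, West: 7>4.
Beta vs Delta: North: 1>-1, South: 3>1, East: 6>4, West: 7>5.
Beta strictly beats every other strategy against every opponent action, so it is strictly dominant.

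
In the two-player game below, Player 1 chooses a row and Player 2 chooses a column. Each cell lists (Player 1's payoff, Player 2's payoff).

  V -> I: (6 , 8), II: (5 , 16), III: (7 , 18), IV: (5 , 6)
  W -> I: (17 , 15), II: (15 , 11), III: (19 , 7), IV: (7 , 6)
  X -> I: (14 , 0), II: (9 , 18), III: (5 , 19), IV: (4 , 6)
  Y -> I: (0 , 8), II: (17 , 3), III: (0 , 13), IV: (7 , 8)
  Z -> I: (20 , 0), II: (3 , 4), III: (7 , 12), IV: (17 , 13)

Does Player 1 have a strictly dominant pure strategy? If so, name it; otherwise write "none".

none

V fails to dominate W at I (6<17).
W fails to dominate Y at II (15<17).
X fails to dominate V at III (5<7).
Y fails to dominate V at I (0<6).
Z fails to dominate V at II (3<5).
No single strategy dominates all the others.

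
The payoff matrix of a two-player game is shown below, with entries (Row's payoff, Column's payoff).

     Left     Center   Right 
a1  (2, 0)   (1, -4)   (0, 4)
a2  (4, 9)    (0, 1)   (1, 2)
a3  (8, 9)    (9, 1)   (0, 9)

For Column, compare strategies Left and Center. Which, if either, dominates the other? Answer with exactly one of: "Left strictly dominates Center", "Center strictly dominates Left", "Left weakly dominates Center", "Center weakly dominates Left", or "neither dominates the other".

Left's payoffs vs Center's, by Row's action — a1: 0>-4, a2: 9>1, a3: 9>1.
Left gives a strictly higher payoff against every action of Row, so Left strictly dominates Center.

Left strictly dominates Center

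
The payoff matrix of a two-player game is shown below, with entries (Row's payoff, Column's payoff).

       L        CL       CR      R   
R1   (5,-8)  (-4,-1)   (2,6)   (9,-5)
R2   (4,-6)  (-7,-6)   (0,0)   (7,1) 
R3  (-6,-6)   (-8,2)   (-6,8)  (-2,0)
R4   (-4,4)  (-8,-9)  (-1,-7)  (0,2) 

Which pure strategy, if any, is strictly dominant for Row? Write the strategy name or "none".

R1

R1 vs R2: L: 5>4, CL: -4>-7, CR: 2>0, R: 9>7.
R1 vs R3: L: 5>-6, CL: -4>-8, CR: 2>-6, R: 9>-2.
R1 vs R4: L: 5>-4, CL: -4>-8, CR: 2>-1, R: 9>0.
R1 strictly beats every other strategy against every opponent action, so it is strictly dominant.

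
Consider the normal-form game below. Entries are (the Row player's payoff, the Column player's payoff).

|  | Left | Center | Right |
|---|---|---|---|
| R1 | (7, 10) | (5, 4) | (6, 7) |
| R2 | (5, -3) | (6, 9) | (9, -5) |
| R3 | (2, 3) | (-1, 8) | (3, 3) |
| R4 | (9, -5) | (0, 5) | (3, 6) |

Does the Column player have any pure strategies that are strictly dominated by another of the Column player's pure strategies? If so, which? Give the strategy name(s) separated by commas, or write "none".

none

Left: no other strategy beats it everywhere (Center at R1 (10>4); Right at R1 (10>7)).
Center is not dominated — it holds its own against Left at R2 (9>-3); Right at R2 (9>-5).
Right is not dominated — it holds its own against Left at R3 (3=3); Center at R1 (7>4).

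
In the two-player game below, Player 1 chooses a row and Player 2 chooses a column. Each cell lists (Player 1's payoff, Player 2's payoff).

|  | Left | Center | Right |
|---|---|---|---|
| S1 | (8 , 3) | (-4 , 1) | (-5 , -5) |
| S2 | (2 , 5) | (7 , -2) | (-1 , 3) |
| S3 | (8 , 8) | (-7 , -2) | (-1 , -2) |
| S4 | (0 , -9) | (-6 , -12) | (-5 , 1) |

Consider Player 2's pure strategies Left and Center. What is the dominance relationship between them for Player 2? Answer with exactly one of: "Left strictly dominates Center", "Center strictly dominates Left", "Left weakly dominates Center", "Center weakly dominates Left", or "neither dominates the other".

Left strictly dominates Center

Compare Left to Center across each opponent action: S1: 3>1, S2: 5>-2, S3: 8>-2, S4: -9>-12.
Every comparison favours Left, so Left strictly dominates Center.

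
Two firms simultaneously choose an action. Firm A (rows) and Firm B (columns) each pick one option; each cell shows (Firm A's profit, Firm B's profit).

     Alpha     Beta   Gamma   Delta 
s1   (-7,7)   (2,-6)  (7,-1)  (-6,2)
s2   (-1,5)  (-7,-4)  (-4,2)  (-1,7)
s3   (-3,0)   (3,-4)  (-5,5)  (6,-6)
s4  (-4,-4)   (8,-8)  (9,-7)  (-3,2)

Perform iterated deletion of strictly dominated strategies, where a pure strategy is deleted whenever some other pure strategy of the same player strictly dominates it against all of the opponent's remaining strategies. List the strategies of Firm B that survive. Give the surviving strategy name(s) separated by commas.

Alpha, Gamma, Delta

Firm A's strategy s1 is strictly dominated by s4 (Alpha: -4>-7, Beta: 8>2, Gamma: 9>7, Delta: -3>-6) and is removed.
For Firm B, Alpha strictly dominates Beta on the remaining rows (s2: 5>-4, s3: 0>-4, s4: -4>-8); eliminate Beta.
Among the remaining strategies, none is strictly dominated by another pure strategy of the same player, so the elimination stops.
Surviving strategies — Firm A: {s2, s3, s4}; Firm B: {Alpha, Gamma, Delta}.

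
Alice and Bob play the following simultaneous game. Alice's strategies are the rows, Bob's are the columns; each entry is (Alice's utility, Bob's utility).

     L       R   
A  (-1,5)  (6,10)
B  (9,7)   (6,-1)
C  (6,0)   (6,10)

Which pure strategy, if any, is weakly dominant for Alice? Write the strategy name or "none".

B

B vs A: L: 9>-1, R: 6=6.
B vs C: L: 9>6, R: 6=6.
B is at least as good as every other strategy against every opponent action, so it is weakly dominant.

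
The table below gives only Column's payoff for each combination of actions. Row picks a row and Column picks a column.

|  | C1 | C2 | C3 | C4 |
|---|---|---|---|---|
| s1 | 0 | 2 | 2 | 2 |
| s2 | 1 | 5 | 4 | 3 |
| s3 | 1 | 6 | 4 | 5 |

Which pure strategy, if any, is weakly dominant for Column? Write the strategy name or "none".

C2

C2 vs C1: s1: 2>0, s2: 5>1, s3: 6>1.
C2 vs C3: s1: 2=2, s2: 5>4, s3: 6>4.
C2 vs C4: s1: 2=2, s2: 5>3, s3: 6>5.
C2 is at least as good as every other strategy against every opponent action, so it is weakly dominant.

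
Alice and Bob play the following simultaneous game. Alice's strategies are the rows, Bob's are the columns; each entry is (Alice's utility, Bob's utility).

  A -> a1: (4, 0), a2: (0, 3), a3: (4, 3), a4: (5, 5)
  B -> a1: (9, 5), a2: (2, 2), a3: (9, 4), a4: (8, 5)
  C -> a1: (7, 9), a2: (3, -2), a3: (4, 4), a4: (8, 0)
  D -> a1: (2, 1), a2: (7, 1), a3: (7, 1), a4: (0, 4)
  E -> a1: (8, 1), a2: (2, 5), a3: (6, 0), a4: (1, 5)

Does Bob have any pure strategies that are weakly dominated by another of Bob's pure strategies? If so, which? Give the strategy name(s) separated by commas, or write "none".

Nothing dominates a1: a2 at B (5>2); a3 at B (5>4); a4 at C (9>0).
a2: dominated, since a4 does at least as well everywhere (A: 5>3, B: 5>2, C: 0>-2, D: 4>1, E: 5=5).
a3 is not dominated — it holds its own against a1 at A (3>0); a2 at B (4>2); a4 at C (4>0).
a4: no other strategy beats it everywhere (a1 at A (5>0); a2 at A (5>3); a3 at A (5>3)).

a2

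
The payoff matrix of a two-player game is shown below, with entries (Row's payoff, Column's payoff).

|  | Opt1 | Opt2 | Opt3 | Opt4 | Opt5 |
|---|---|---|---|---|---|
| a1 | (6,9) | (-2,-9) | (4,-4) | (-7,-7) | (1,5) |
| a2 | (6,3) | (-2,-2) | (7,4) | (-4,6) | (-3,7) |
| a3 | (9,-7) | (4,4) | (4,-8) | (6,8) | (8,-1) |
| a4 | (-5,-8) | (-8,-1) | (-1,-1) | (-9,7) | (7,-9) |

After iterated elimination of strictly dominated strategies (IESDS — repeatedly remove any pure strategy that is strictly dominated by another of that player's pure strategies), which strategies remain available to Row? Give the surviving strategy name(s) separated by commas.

a3

Row's strategy a4 is strictly dominated by a3 (Opt1: 9>-5, Opt2: 4>-8, Opt3: 4>-1, Opt4: 6>-9, Opt5: 8>7) and is removed.
Column Opt2 is eliminated: Opt4 beats it against every remaining row (a1: -7>-9, a2: 6>-2, a3: 8>4).
Column's strategy Opt3 is strictly dominated by Opt5 (a1: 5>-4, a2: 7>4, a3: -1>-8) and is removed.
Row's strategy a1 is strictly dominated by a3 (Opt1: 9>6, Opt4: 6>-7, Opt5: 8>1) and is removed.
Row a2 is eliminated: a3 beats it against every remaining column (Opt1: 9>6, Opt4: 6>-4, Opt5: 8>-3).
Column Opt1 is eliminated: Opt4 beats it against every remaining row (a3: 8>-7).
Column's strategy Opt5 is strictly dominated by Opt4 (a3: 8>-1) and is removed.
Among the remaining strategies, none is strictly dominated by another pure strategy of the same player, so the elimination stops.
Surviving strategies — Row: {a3}; Column: {Opt4}.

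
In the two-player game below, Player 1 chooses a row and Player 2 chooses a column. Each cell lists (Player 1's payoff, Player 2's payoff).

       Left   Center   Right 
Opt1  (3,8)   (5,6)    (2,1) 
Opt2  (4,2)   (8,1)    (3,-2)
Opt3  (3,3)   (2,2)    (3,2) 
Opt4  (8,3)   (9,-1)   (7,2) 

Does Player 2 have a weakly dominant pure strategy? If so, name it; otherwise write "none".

Left vs Center: Opt1: 8>6, Opt2: 2>1, Opt3: 3>2, Opt4: 3>-1.
Left vs Right: Opt1: 8>1, Opt2: 2>-2, Opt3: 3>2, Opt4: 3>2.
Left is at least as good as every other strategy against every opponent action, so it is weakly dominant.

Left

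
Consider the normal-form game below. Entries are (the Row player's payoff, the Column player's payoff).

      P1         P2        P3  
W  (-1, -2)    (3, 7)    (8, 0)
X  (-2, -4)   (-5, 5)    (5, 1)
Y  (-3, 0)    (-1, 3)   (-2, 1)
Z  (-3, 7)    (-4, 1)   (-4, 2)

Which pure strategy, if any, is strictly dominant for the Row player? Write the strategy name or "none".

W

W vs X: P1: -1>-2, P2: 3>-5, P3: 8>5.
W vs Y: P1: -1>-3, P2: 3>-1, P3: 8>-2.
W vs Z: P1: -1>-3, P2: 3>-4, P3: 8>-4.
W strictly beats every other strategy against every opponent action, so it is strictly dominant.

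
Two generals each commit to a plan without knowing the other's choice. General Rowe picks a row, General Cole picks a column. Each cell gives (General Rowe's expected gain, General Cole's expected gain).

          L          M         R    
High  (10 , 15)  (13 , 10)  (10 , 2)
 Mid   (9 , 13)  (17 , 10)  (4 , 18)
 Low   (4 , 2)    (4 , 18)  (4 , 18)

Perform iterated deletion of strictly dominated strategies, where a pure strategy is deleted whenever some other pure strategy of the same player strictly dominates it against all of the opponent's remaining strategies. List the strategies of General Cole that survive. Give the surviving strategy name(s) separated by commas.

Row Low is eliminated: High beats it against every remaining column (L: 10>4, M: 13>4, R: 10>4).
General Cole's strategy M is strictly dominated by L (High: 15>10, Mid: 13>10) and is removed.
Row Mid is eliminated: High beats it against every remaining column (L: 10>9, R: 10>4).
General Cole's strategy R is strictly dominated by L (High: 15>2) and is removed.
Among the remaining strategies, none is strictly dominated by another pure strategy of the same player, so the elimination stops.
Surviving strategies — General Rowe: {High}; General Cole: {L}.

L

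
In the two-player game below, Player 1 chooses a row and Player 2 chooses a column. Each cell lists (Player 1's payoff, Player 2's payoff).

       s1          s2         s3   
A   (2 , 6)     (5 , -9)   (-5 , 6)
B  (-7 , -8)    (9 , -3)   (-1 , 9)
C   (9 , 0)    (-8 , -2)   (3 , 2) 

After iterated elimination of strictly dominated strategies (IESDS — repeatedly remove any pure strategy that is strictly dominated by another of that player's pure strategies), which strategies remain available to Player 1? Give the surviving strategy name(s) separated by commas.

Column s2 is eliminated: s3 beats it against every remaining row (A: 6>-9, B: 9>-3, C: 2>-2).
Row A is eliminated: C beats it against every remaining column (s1: 9>2, s3: 3>-5).
Row B is eliminated: C beats it against every remaining column (s1: 9>-7, s3: 3>-1).
For Player 2, s3 strictly dominates s1 on the remaining rows (C: 2>0); eliminate s1.
Among the remaining strategies, none is strictly dominated by another pure strategy of the same player, so the elimination stops.
Surviving strategies — Player 1: {C}; Player 2: {s3}.

C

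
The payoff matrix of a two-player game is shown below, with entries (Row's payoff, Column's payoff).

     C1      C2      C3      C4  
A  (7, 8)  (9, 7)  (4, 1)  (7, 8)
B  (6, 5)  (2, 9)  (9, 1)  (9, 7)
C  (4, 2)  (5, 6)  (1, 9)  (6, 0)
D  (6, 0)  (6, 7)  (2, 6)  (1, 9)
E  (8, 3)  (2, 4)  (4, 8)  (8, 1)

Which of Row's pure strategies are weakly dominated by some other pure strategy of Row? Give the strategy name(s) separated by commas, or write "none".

C, D

A: no other strategy beats it everywhere (B at C1 (7>6); C at C1 (7>4); D at C1 (7>6); E at C2 (9>2)).
B is not dominated — it holds its own against A at C3 (9>4); C at C1 (6>4); D at C3 (9>2); E at C3 (9>4).
C: dominated, since A does at least as well everywhere (C1: 7>4, C2: 9>5, C3: 4>1, C4: 7>6).
D: dominated, since A does at least as well everywhere (C1: 7>6, C2: 9>6, C3: 4>2, C4: 7>1).
E: no other strategy beats it everywhere (A at C1 (8>7); B at C1 (8>6); C at C1 (8>4); D at C1 (8>6)).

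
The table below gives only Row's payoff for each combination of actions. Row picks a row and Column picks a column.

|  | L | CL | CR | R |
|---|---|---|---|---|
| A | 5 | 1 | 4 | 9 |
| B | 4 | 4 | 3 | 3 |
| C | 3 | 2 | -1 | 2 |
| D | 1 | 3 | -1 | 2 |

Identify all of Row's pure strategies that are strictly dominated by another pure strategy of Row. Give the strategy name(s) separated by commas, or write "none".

C, D

A is not dominated — it holds its own against B at L (5>4); C at L (5>3); D at L (5>1).
Nothing dominates B: A at CL (4>1); C at L (4>3); D at L (4>1).
C is strictly dominated by B (L: 4>3, CL: 4>2, CR: 3>-1, R: 3>2).
D is strictly dominated by B (L: 4>1, CL: 4>3, CR: 3>-1, R: 3>2).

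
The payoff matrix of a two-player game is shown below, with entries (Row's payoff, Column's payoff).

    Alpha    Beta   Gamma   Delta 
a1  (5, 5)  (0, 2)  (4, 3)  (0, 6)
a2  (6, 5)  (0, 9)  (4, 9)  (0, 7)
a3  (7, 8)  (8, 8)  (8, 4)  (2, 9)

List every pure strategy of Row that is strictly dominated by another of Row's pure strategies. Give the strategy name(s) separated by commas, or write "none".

a1 is strictly dominated by a3 (Alpha: 7>5, Beta: 8>0, Gamma: 8>4, Delta: 2>0).
a2: dominated, since a3 does at least as well everywhere (Alpha: 7>6, Beta: 8>0, Gamma: 8>4, Delta: 2>0).
a3: no other strategy beats it everywhere (a1 at Alpha (7>5); a2 at Alpha (7>6)).

a1, a2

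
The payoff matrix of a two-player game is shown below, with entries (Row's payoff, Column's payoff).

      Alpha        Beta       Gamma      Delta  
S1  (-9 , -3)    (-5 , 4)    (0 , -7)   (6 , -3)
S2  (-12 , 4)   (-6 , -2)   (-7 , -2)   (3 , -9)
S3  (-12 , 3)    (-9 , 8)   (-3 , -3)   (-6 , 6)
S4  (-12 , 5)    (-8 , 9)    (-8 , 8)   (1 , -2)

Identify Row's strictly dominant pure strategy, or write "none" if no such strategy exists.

S1 vs S2: Alpha: -9>-12, Beta: -5>-6, Gamma: 0>-7, Delta: 6>3.
S1 vs S3: Alpha: -9>-12, Beta: -5>-9, Gamma: 0>-3, Delta: 6>-6.
S1 vs S4: Alpha: -9>-12, Beta: -5>-8, Gamma: 0>-8, Delta: 6>1.
S1 strictly beats every other strategy against every opponent action, so it is strictly dominant.

S1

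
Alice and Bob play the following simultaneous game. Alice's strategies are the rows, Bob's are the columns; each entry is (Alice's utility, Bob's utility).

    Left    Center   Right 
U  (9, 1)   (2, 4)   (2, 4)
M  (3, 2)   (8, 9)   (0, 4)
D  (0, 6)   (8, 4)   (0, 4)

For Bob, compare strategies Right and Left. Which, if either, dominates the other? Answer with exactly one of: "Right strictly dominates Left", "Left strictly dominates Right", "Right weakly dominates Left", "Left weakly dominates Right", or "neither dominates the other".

Compare Right to Left across each opponent action: U: 4>1, M: 4>2, D: 4<6.
Right does better at U, M but worse at D; neither strategy dominates the other.

neither dominates the other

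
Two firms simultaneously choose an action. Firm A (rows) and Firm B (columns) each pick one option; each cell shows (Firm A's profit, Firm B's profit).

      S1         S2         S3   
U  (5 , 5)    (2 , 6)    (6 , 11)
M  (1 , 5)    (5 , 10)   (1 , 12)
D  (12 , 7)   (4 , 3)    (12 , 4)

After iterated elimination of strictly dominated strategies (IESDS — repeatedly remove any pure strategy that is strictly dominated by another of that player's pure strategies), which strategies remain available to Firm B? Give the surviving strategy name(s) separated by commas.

S1

Firm A's strategy U is strictly dominated by D (S1: 12>5, S2: 4>2, S3: 12>6) and is removed.
Firm B's strategy S2 is strictly dominated by S3 (M: 12>10, D: 4>3) and is removed.
For Firm A, D strictly dominates M on the remaining columns (S1: 12>1, S3: 12>1); eliminate M.
Column S3 is eliminated: S1 beats it against every remaining row (D: 7>4).
Among the remaining strategies, none is strictly dominated by another pure strategy of the same player, so the elimination stops.
Surviving strategies — Firm A: {D}; Firm B: {S1}.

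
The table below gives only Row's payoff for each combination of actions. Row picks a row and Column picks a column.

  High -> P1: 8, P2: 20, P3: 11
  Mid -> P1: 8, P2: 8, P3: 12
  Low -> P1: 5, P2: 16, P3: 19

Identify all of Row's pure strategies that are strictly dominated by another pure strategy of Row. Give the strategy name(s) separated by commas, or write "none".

none

High: no other strategy beats it everywhere (Mid at P1 (8=8); Low at P1 (8>5)).
Nothing dominates Mid: High at P1 (8=8); Low at P1 (8>5).
Nothing dominates Low: High at P3 (19>11); Mid at P2 (16>8).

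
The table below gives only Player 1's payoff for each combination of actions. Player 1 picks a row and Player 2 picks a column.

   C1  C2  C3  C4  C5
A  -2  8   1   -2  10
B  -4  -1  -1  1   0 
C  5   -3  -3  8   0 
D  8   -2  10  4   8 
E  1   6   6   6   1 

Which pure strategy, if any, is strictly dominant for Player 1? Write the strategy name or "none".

none

A fails to dominate B at C4 (-2<1).
B fails to dominate A at C1 (-4<-2).
C fails to dominate A at C2 (-3<8).
D fails to dominate A at C2 (-2<8).
E fails to dominate A at C2 (6<8).
No single strategy dominates all the others.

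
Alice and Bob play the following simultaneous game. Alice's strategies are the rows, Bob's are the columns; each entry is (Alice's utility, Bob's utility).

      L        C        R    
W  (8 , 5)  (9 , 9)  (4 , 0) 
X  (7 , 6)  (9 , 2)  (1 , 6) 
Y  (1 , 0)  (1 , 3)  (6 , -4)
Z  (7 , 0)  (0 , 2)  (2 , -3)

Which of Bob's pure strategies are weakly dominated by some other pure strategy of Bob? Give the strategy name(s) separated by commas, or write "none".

R

L: no other strategy beats it everywhere (C at X (6>2); R at W (5>0)).
C is not dominated — it holds its own against L at W (9>5); R at W (9>0).
L weakly dominates R — W: 5>0, X: 6=6, Y: 0>-4, Z: 0>-3.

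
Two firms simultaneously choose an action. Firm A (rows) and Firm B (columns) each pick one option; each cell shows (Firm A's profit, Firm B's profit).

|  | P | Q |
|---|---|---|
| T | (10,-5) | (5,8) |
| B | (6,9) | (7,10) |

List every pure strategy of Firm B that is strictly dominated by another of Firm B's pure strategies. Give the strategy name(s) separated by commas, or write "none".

P

P: dominated, since Q does at least as well everywhere (T: 8>-5, B: 10>9).
Q: no other strategy beats it everywhere (P at T (8>-5)).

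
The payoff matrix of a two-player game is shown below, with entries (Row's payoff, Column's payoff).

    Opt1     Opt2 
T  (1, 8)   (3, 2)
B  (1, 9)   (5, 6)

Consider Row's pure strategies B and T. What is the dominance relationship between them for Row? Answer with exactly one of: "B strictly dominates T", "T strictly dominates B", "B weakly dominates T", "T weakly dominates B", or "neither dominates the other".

B's payoffs vs T's, by Column's action — Opt1: 1=1, Opt2: 5>3.
B is at least as good everywhere and strictly better somewhere (tied only at Opt1), so B weakly but not strictly dominates T.

B weakly dominates T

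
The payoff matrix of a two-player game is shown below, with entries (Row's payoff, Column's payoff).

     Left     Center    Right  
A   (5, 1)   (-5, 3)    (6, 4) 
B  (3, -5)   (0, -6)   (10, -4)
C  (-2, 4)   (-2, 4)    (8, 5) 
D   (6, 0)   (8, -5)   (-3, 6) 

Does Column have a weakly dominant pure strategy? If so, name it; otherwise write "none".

Right

Right vs Left: A: 4>1, B: -4>-5, C: 5>4, D: 6>0.
Right vs Center: A: 4>3, B: -4>-6, C: 5>4, D: 6>-5.
Right is at least as good as every other strategy against every opponent action, so it is weakly dominant.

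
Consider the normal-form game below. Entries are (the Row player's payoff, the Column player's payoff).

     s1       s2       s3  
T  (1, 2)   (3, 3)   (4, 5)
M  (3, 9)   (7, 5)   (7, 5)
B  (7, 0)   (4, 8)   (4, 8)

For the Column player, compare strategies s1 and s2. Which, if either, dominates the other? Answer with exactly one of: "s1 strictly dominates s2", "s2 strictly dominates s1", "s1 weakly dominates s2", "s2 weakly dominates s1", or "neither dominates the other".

neither dominates the other

Compare s1 to s2 across each opponent action: T: 2<3, M: 9>5, B: 0<8.
s1 does better at M but worse at T, B; neither strategy dominates the other.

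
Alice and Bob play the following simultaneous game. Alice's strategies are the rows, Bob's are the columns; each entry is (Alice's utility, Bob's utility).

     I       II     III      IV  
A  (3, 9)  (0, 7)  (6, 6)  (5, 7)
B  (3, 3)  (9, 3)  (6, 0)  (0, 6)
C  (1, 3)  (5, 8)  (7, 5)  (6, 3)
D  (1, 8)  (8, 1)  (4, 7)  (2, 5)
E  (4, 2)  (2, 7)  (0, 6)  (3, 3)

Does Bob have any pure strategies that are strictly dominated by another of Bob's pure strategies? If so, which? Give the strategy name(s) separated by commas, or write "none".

Nothing dominates I: II at A (9>7); III at A (9>6); IV at A (9>7).
Nothing dominates II: I at B (3=3); III at A (7>6); IV at A (7=7).
III is not dominated — it holds its own against I at C (5>3); II at D (7>1); IV at C (5>3).
IV is not dominated — it holds its own against I at B (6>3); II at A (7=7); III at A (7>6).

none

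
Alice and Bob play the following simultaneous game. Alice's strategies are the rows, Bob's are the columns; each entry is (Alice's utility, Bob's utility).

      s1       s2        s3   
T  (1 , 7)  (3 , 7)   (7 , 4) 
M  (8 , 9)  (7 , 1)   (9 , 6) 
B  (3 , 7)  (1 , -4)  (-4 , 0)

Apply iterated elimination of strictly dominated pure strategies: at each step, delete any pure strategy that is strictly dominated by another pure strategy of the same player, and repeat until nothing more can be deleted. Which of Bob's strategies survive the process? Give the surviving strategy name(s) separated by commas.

For Alice, M strictly dominates T on the remaining columns (s1: 8>1, s2: 7>3, s3: 9>7); eliminate T.
Row B is eliminated: M beats it against every remaining column (s1: 8>3, s2: 7>1, s3: 9>-4).
Column s2 is eliminated: s1 beats it against every remaining row (M: 9>1).
Column s3 is eliminated: s1 beats it against every remaining row (M: 9>6).
Among the remaining strategies, none is strictly dominated by another pure strategy of the same player, so the elimination stops.
Surviving strategies — Alice: {M}; Bob: {s1}.

s1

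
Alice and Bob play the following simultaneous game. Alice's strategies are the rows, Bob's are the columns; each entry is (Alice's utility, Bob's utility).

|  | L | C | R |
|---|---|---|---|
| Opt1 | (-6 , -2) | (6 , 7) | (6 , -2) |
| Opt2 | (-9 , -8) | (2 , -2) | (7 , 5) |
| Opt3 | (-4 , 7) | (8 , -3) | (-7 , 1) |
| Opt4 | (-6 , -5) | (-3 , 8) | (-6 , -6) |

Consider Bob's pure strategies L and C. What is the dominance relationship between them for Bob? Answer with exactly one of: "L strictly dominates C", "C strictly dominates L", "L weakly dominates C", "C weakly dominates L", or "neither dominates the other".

neither dominates the other

Compare L to C across each choice by Alice: Opt1: -2<7, Opt2: -8<-2, Opt3: 7>-3, Opt4: -5<8.
L does better at Opt3 but worse at Opt1, Opt2, Opt4; neither strategy dominates the other.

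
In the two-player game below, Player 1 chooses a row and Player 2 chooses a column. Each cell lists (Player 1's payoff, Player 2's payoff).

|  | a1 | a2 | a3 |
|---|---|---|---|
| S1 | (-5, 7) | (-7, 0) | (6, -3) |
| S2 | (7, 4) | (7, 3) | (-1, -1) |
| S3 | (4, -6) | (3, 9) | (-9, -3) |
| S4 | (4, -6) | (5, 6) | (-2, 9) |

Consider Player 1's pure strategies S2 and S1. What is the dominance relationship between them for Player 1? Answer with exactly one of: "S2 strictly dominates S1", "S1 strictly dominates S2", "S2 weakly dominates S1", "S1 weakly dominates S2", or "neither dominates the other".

S2's payoffs vs S1's, by Player 2's action — a1: 7>-5, a2: 7>-7, a3: -1<6.
S2 does better at a1, a2 but worse at a3; neither strategy dominates the other.

neither dominates the other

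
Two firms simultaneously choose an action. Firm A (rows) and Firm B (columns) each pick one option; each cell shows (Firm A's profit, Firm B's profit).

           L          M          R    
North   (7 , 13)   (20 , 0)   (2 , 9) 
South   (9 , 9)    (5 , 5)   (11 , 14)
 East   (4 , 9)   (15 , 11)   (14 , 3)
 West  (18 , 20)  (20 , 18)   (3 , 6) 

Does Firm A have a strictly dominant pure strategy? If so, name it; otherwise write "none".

none

North fails to dominate South at L (7<9).
South fails to dominate North at M (5<20).
East fails to dominate North at L (4<7).
West fails to dominate North at M (20=20).
No single strategy dominates all the others.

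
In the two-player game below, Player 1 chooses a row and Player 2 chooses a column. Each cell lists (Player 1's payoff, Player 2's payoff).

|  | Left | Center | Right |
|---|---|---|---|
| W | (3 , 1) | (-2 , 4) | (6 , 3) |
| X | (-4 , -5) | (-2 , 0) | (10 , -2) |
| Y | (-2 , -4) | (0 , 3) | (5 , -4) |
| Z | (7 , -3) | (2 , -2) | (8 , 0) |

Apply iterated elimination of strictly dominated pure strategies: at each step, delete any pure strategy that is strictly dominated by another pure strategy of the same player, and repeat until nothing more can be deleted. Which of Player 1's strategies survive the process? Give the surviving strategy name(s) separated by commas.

X, Z

Player 1's strategy W is strictly dominated by Z (Left: 7>3, Center: 2>-2, Right: 8>6) and is removed.
Row Y is eliminated: Z beats it against every remaining column (Left: 7>-2, Center: 2>0, Right: 8>5).
For Player 2, Center strictly dominates Left on the remaining rows (X: 0>-5, Z: -2>-3); eliminate Left.
Among the remaining strategies, none is strictly dominated by another pure strategy of the same player, so the elimination stops.
Surviving strategies — Player 1: {X, Z}; Player 2: {Center, Right}.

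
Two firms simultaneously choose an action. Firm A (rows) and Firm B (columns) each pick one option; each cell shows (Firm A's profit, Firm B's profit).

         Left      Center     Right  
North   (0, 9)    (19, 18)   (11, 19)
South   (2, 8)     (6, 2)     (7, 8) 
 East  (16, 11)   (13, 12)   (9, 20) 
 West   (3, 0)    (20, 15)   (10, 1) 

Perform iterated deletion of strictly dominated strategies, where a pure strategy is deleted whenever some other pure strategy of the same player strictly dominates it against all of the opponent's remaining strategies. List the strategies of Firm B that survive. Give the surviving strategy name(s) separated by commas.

Center, Right

For Firm A, East strictly dominates South on the remaining columns (Left: 16>2, Center: 13>6, Right: 9>7); eliminate South.
Column Left is eliminated: Center beats it against every remaining row (North: 18>9, East: 12>11, West: 15>0).
Firm A's strategy East is strictly dominated by North (Center: 19>13, Right: 11>9) and is removed.
Among the remaining strategies, none is strictly dominated by another pure strategy of the same player, so the elimination stops.
Surviving strategies — Firm A: {North, West}; Firm B: {Center, Right}.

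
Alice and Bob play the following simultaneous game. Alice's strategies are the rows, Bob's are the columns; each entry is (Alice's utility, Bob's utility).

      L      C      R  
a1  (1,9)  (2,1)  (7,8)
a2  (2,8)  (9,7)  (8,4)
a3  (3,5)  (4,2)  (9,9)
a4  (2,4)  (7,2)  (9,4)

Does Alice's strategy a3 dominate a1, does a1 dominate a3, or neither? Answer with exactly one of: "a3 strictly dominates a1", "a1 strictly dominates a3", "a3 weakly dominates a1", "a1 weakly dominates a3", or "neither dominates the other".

a3's payoffs vs a1's, by Bob's action — L: 3>1, C: 4>2, R: 9>7.
Every comparison favours a3, so a3 strictly dominates a1.

a3 strictly dominates a1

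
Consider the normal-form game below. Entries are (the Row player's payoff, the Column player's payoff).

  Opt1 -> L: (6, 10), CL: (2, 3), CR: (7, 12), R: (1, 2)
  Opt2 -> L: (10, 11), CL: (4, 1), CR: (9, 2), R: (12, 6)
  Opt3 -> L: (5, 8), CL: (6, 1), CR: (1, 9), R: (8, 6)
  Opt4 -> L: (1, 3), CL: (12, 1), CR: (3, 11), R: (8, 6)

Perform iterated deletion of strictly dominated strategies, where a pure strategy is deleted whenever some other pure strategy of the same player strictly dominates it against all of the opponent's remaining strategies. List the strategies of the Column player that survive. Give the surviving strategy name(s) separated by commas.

L

The Row player's strategy Opt1 is strictly dominated by Opt2 (L: 10>6, CL: 4>2, CR: 9>7, R: 12>1) and is removed.
Column CL is eliminated: L beats it against every remaining row (Opt2: 11>1, Opt3: 8>1, Opt4: 3>1).
The Row player's strategy Opt3 is strictly dominated by Opt2 (L: 10>5, CR: 9>1, R: 12>8) and is removed.
Row Opt4 is eliminated: Opt2 beats it against every remaining column (L: 10>1, CR: 9>3, R: 12>8).
Column CR is eliminated: L beats it against every remaining row (Opt2: 11>2).
Column R is eliminated: L beats it against every remaining row (Opt2: 11>6).
Among the remaining strategies, none is strictly dominated by another pure strategy of the same player, so the elimination stops.
Surviving strategies — the Row player: {Opt2}; the Column player: {L}.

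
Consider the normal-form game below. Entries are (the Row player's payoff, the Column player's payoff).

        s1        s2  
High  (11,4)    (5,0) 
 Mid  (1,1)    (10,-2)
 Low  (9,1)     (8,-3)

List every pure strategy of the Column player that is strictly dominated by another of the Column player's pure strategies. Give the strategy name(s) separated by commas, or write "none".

s2

Nothing dominates s1: s2 at High (4>0).
s2: dominated, since s1 does at least as well everywhere (High: 4>0, Mid: 1>-2, Low: 1>-3).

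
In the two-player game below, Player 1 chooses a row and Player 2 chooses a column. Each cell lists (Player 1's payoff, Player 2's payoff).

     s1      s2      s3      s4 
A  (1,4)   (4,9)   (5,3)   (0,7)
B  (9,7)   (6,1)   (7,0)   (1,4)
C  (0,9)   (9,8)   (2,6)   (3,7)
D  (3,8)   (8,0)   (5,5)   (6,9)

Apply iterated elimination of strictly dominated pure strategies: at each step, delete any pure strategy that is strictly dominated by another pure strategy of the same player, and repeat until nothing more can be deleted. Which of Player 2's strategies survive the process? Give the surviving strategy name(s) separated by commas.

Player 1's strategy A is strictly dominated by B (s1: 9>1, s2: 6>4, s3: 7>5, s4: 1>0) and is removed.
For Player 2, s1 strictly dominates s2 on the remaining rows (B: 7>1, C: 9>8, D: 8>0); eliminate s2.
Row C is eliminated: D beats it against every remaining column (s1: 3>0, s3: 5>2, s4: 6>3).
For Player 2, s1 strictly dominates s3 on the remaining rows (B: 7>0, D: 8>5); eliminate s3.
Among the remaining strategies, none is strictly dominated by another pure strategy of the same player, so the elimination stops.
Surviving strategies — Player 1: {B, D}; Player 2: {s1, s4}.

s1, s4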